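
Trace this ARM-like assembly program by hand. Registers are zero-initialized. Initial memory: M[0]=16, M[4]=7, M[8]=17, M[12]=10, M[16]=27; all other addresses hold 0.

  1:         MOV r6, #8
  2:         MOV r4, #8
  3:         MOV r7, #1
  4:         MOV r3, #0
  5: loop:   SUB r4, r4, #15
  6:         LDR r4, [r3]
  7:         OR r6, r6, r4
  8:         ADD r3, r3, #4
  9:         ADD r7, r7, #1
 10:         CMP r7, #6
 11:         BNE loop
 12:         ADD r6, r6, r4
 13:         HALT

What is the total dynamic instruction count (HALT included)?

after MOV r6, #8: r6=8
after MOV r4, #8: r4=8
after MOV r7, #1: r7=1
after MOV r3, #0: r3=0
after SUB r4, r4, #15: r4=8-15=-7
after LDR r4, [r3]: r4=M[0]=16
after OR r6, r6, r4: r6=8|16=24
after ADD r3, r3, #4: r3=0+4=4
after ADD r7, r7, #1: r7=1+1=2
CMP r7, #6  (cmp 2,6)
BNE loop: taken
after SUB r4, r4, #15: r4=16-15=1
after LDR r4, [r3]: r4=M[4]=7
after OR r6, r6, r4: r6=24|7=31
after ADD r3, r3, #4: r3=4+4=8
after ADD r7, r7, #1: r7=2+1=3
CMP r7, #6  (cmp 3,6)
BNE loop: taken
after SUB r4, r4, #15: r4=7-15=-8
after LDR r4, [r3]: r4=M[8]=17
after OR r6, r6, r4: r6=31|17=31
after ADD r3, r3, #4: r3=8+4=12
after ADD r7, r7, #1: r7=3+1=4
CMP r7, #6  (cmp 4,6)
BNE loop: taken
after SUB r4, r4, #15: r4=17-15=2
after LDR r4, [r3]: r4=M[12]=10
after OR r6, r6, r4: r6=31|10=31
after ADD r3, r3, #4: r3=12+4=16
after ADD r7, r7, #1: r7=4+1=5
CMP r7, #6  (cmp 5,6)
BNE loop: taken
after SUB r4, r4, #15: r4=10-15=-5
after LDR r4, [r3]: r4=M[16]=27
after OR r6, r6, r4: r6=31|27=31
after ADD r3, r3, #4: r3=16+4=20
after ADD r7, r7, #1: r7=5+1=6
CMP r7, #6  (cmp 6,6)
BNE loop: not taken
after ADD r6, r6, r4: r6=31+27=58
halt.
Total executed instructions: 41.

41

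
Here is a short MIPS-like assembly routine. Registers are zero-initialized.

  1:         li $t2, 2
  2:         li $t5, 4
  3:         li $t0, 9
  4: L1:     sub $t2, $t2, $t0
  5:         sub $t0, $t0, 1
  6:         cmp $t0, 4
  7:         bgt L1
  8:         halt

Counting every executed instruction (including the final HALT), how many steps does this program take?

24

li $t2, 2 → $t2=2
li $t5, 4 → $t5=4
li $t0, 9 → $t0=9
sub $t2, $t2, $t0 → $t2=2-9=-7
sub $t0, $t0, 1 → $t0=9-1=8
cmp $t0, 4  (cmp 8,4)
bgt L1: taken
sub $t2, $t2, $t0 → $t2=(-7)-8=-15
sub $t0, $t0, 1 → $t0=8-1=7
cmp $t0, 4  (cmp 7,4)
bgt L1: taken
sub $t2, $t2, $t0 → $t2=(-15)-7=-22
sub $t0, $t0, 1 → $t0=7-1=6
cmp $t0, 4  (cmp 6,4)
bgt L1: taken
sub $t2, $t2, $t0 → $t2=(-22)-6=-28
sub $t0, $t0, 1 → $t0=6-1=5
cmp $t0, 4  (cmp 5,4)
bgt L1: taken
sub $t2, $t2, $t0 → $t2=(-28)-5=-33
sub $t0, $t0, 1 → $t0=5-1=4
cmp $t0, 4  (cmp 4,4)
bgt L1: not taken
halt.
Total executed instructions: 24.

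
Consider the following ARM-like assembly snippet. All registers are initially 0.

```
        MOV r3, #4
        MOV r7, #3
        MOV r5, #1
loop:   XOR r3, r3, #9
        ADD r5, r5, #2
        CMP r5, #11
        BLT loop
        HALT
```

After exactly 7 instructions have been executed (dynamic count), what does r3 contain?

MOV r3, #4 → r3=4
MOV r7, #3 → r7=3
MOV r5, #1 → r5=1
XOR r3, r3, #9 → r3=4^9=13
ADD r5, r5, #2 → r5=1+2=3
CMP r5, #11  (cmp 3,11)
BLT loop: taken
After step 7: r3 = 13.

13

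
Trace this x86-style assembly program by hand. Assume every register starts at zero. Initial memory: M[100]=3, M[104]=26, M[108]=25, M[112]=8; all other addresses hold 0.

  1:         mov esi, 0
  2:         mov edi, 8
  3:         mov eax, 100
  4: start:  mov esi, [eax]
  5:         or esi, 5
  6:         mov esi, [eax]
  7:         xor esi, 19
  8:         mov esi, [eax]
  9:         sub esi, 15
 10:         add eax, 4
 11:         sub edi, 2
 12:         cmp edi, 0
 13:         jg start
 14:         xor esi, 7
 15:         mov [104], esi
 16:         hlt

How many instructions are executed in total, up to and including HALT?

46

esi=0
edi=8
eax=100
esi=M[100]=3
esi=3|5=7
esi=M[100]=3
esi=3^19=16
esi=M[100]=3
esi=3-15=-12
eax=100+4=104
edi=8-2=6
cmp edi, 0  (cmp 6,0)
jg start: taken
esi=M[104]=26
esi=26|5=31
esi=M[104]=26
esi=26^19=9
esi=M[104]=26
esi=26-15=11
eax=104+4=108
edi=6-2=4
cmp edi, 0  (cmp 4,0)
jg start: taken
esi=M[108]=25
esi=25|5=29
esi=M[108]=25
esi=25^19=10
esi=M[108]=25
esi=25-15=10
eax=108+4=112
edi=4-2=2
cmp edi, 0  (cmp 2,0)
jg start: taken
esi=M[112]=8
esi=8|5=13
esi=M[112]=8
esi=8^19=27
esi=M[112]=8
esi=8-15=-7
eax=112+4=116
edi=2-2=0
cmp edi, 0  (cmp 0,0)
jg start: not taken
esi=(-7)^7=-2
mov [104], esi → M[104]=-2
halt.
Total executed instructions: 46.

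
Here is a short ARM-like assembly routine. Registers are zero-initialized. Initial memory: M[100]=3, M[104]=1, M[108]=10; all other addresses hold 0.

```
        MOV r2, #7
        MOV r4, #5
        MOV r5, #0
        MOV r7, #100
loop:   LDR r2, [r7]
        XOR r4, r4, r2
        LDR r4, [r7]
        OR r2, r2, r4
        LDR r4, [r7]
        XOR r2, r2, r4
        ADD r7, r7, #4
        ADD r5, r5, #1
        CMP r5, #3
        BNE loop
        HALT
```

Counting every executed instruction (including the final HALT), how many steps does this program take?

35

MOV r2, #7 → r2=7
MOV r4, #5 → r4=5
MOV r5, #0 → r5=0
MOV r7, #100 → r7=100
LDR r2, [r7] → r2=M[100]=3
XOR r4, r4, r2 → r4=5^3=6
LDR r4, [r7] → r4=M[100]=3
OR r2, r2, r4 → r2=3|3=3
LDR r4, [r7] → r4=M[100]=3
XOR r2, r2, r4 → r2=3^3=0
ADD r7, r7, #4 → r7=100+4=104
ADD r5, r5, #1 → r5=0+1=1
CMP r5, #3  (cmp 1,3)
BNE loop: taken
LDR r2, [r7] → r2=M[104]=1
XOR r4, r4, r2 → r4=3^1=2
LDR r4, [r7] → r4=M[104]=1
OR r2, r2, r4 → r2=1|1=1
LDR r4, [r7] → r4=M[104]=1
XOR r2, r2, r4 → r2=1^1=0
ADD r7, r7, #4 → r7=104+4=108
ADD r5, r5, #1 → r5=1+1=2
CMP r5, #3  (cmp 2,3)
BNE loop: taken
LDR r2, [r7] → r2=M[108]=10
XOR r4, r4, r2 → r4=1^10=11
LDR r4, [r7] → r4=M[108]=10
OR r2, r2, r4 → r2=10|10=10
LDR r4, [r7] → r4=M[108]=10
XOR r2, r2, r4 → r2=10^10=0
ADD r7, r7, #4 → r7=108+4=112
ADD r5, r5, #1 → r5=2+1=3
CMP r5, #3  (cmp 3,3)
BNE loop: not taken
halt.
Total executed instructions: 35.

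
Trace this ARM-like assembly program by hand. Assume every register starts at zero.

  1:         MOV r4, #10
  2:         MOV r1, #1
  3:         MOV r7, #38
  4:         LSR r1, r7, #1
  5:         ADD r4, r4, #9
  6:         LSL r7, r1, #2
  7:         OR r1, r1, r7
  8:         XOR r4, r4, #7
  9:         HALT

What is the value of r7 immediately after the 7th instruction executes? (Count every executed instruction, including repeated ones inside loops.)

MOV r4, #10 → r4=10
MOV r1, #1 → r1=1
MOV r7, #38 → r7=38
LSR r1, r7, #1 → r1=38>>1=19
ADD r4, r4, #9 → r4=10+9=19
LSL r7, r1, #2 → r7=19<<2=76
OR r1, r1, r7 → r1=19|76=95
After step 7: r7 = 76.

76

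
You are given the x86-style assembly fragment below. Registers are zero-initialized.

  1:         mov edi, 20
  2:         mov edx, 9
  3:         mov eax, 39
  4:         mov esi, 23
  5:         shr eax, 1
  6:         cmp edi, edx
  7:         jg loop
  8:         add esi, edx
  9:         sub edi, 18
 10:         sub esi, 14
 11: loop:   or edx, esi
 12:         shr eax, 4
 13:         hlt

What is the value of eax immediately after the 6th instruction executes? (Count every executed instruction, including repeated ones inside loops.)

edi=20
edx=9
eax=39
esi=23
eax=39>>1=19
cmp edi, edx  (cmp 20,9)
After step 6: eax = 19.

19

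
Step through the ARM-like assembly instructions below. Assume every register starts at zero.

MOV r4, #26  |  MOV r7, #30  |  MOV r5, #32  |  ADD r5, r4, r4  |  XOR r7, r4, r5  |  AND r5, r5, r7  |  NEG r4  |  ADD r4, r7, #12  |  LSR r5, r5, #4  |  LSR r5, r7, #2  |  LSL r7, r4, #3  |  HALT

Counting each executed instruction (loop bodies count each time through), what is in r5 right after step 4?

r4=26
r7=30
r5=32
r5=26+26=52
After step 4: r5 = 52.

52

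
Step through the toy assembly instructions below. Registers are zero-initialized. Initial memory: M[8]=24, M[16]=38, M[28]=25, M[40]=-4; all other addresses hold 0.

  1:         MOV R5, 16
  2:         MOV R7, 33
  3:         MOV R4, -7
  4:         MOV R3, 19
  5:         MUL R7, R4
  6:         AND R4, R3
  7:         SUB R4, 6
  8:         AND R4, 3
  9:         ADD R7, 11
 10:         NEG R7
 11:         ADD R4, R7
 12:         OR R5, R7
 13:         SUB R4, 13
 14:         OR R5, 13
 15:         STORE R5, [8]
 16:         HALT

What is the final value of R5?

after MOV R5, 16: R5=16
after MOV R7, 33: R7=33
after MOV R4, -7: R4=-7
after MOV R3, 19: R3=19
after MUL R7, R4: R7=33*(-7)=-231
after AND R4, R3: R4=(-7)&19=17
after SUB R4, 6: R4=17-6=11
after AND R4, 3: R4=11&3=3
after ADD R7, 11: R7=(-231)+11=-220
after NEG R7: R7=-(-220)=220
after ADD R4, R7: R4=3+220=223
after OR R5, R7: R5=16|220=220
after SUB R4, 13: R4=223-13=210
after OR R5, 13: R5=220|13=221
STORE R5, [8] → M[8]=221
halt.

221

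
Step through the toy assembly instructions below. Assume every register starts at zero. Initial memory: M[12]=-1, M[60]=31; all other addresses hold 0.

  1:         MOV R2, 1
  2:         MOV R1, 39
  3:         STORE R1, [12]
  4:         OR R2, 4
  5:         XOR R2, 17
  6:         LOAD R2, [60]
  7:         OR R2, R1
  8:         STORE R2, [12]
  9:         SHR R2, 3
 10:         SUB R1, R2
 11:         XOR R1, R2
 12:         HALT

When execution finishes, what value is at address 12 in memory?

63

R2=1
R1=39
STORE R1, [12] → M[12]=39
R2=1|4=5
R2=5^17=20
R2=M[60]=31
R2=31|39=63
STORE R2, [12] → M[12]=63
R2=63>>3=7
R1=39-7=32
R1=32^7=39
halt.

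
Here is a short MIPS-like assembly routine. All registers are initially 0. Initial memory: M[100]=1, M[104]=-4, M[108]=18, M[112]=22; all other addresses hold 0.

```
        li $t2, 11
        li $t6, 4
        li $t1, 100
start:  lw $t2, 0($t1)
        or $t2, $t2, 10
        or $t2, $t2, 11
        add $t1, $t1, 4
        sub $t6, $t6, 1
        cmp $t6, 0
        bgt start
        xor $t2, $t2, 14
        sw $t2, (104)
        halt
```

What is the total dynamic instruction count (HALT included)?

li $t2, 11 → $t2=11
li $t6, 4 → $t6=4
li $t1, 100 → $t1=100
lw $t2, 0($t1) → $t2=M[100]=1
or $t2, $t2, 10 → $t2=1|10=11
or $t2, $t2, 11 → $t2=11|11=11
add $t1, $t1, 4 → $t1=100+4=104
sub $t6, $t6, 1 → $t6=4-1=3
cmp $t6, 0  (cmp 3,0)
bgt start: taken
lw $t2, 0($t1) → $t2=M[104]=-4
or $t2, $t2, 10 → $t2=(-4)|10=-2
or $t2, $t2, 11 → $t2=(-2)|11=-1
add $t1, $t1, 4 → $t1=104+4=108
sub $t6, $t6, 1 → $t6=3-1=2
cmp $t6, 0  (cmp 2,0)
bgt start: taken
lw $t2, 0($t1) → $t2=M[108]=18
or $t2, $t2, 10 → $t2=18|10=26
or $t2, $t2, 11 → $t2=26|11=27
add $t1, $t1, 4 → $t1=108+4=112
sub $t6, $t6, 1 → $t6=2-1=1
cmp $t6, 0  (cmp 1,0)
bgt start: taken
lw $t2, 0($t1) → $t2=M[112]=22
or $t2, $t2, 10 → $t2=22|10=30
or $t2, $t2, 11 → $t2=30|11=31
add $t1, $t1, 4 → $t1=112+4=116
sub $t6, $t6, 1 → $t6=1-1=0
cmp $t6, 0  (cmp 0,0)
bgt start: not taken
xor $t2, $t2, 14 → $t2=31^14=17
sw $t2, (104) → M[104]=17
halt.
Total executed instructions: 34.

34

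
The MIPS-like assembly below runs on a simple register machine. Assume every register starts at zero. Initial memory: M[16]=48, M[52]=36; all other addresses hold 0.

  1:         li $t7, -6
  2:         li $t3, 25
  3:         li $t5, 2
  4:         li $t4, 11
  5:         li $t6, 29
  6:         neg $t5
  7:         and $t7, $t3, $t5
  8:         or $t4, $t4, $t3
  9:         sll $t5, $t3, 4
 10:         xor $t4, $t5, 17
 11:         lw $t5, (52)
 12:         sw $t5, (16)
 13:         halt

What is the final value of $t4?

$t7=-6
$t3=25
$t5=2
$t4=11
$t6=29
$t5=-(2)=-2
$t7=25&(-2)=24
$t4=11|25=27
$t5=25<<4=400
$t4=400^17=385
$t5=M[52]=36
sw $t5, (16) → M[16]=36
halt.

385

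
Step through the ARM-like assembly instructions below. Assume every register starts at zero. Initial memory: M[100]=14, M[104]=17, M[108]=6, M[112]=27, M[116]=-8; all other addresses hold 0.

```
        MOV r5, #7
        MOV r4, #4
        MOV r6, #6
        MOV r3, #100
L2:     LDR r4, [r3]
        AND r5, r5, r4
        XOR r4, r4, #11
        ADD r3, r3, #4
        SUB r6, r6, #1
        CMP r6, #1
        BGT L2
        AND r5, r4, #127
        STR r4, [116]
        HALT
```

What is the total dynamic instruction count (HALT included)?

MOV r5, #7 → r5=7
MOV r4, #4 → r4=4
MOV r6, #6 → r6=6
MOV r3, #100 → r3=100
LDR r4, [r3] → r4=M[100]=14
AND r5, r5, r4 → r5=7&14=6
XOR r4, r4, #11 → r4=14^11=5
ADD r3, r3, #4 → r3=100+4=104
SUB r6, r6, #1 → r6=6-1=5
CMP r6, #1  (cmp 5,1)
BGT L2: taken
LDR r4, [r3] → r4=M[104]=17
AND r5, r5, r4 → r5=6&17=0
XOR r4, r4, #11 → r4=17^11=26
ADD r3, r3, #4 → r3=104+4=108
SUB r6, r6, #1 → r6=5-1=4
CMP r6, #1  (cmp 4,1)
BGT L2: taken
LDR r4, [r3] → r4=M[108]=6
AND r5, r5, r4 → r5=0&6=0
XOR r4, r4, #11 → r4=6^11=13
ADD r3, r3, #4 → r3=108+4=112
SUB r6, r6, #1 → r6=4-1=3
CMP r6, #1  (cmp 3,1)
BGT L2: taken
LDR r4, [r3] → r4=M[112]=27
AND r5, r5, r4 → r5=0&27=0
XOR r4, r4, #11 → r4=27^11=16
ADD r3, r3, #4 → r3=112+4=116
SUB r6, r6, #1 → r6=3-1=2
CMP r6, #1  (cmp 2,1)
BGT L2: taken
LDR r4, [r3] → r4=M[116]=-8
AND r5, r5, r4 → r5=0&(-8)=0
XOR r4, r4, #11 → r4=(-8)^11=-13
ADD r3, r3, #4 → r3=116+4=120
SUB r6, r6, #1 → r6=2-1=1
CMP r6, #1  (cmp 1,1)
BGT L2: not taken
AND r5, r4, #127 → r5=(-13)&127=115
STR r4, [116] → M[116]=-13
halt.
Total executed instructions: 42.

42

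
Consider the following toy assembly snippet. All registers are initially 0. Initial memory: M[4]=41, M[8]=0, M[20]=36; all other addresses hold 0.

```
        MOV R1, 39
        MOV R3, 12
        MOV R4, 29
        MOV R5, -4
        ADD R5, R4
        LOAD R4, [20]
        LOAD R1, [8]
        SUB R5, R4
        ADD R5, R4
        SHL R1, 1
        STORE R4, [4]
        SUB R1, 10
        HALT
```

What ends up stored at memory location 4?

36

R1=39
R3=12
R4=29
R5=-4
R5=(-4)+29=25
R4=M[20]=36
R1=M[8]=0
R5=25-36=-11
R5=(-11)+36=25
R1=0<<1=0
STORE R4, [4] → M[4]=36
R1=0-10=-10
halt.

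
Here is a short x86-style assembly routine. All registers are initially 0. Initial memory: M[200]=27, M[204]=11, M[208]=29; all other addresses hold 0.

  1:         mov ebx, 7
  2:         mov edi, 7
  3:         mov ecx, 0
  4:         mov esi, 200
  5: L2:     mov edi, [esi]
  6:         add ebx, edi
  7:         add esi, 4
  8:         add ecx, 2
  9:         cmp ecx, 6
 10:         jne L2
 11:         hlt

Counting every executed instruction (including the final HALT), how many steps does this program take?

23

ebx=7
edi=7
ecx=0
esi=200
edi=M[200]=27
ebx=7+27=34
esi=200+4=204
ecx=0+2=2
cmp ecx, 6  (cmp 2,6)
jne L2: taken
edi=M[204]=11
ebx=34+11=45
esi=204+4=208
ecx=2+2=4
cmp ecx, 6  (cmp 4,6)
jne L2: taken
edi=M[208]=29
ebx=45+29=74
esi=208+4=212
ecx=4+2=6
cmp ecx, 6  (cmp 6,6)
jne L2: not taken
halt.
Total executed instructions: 23.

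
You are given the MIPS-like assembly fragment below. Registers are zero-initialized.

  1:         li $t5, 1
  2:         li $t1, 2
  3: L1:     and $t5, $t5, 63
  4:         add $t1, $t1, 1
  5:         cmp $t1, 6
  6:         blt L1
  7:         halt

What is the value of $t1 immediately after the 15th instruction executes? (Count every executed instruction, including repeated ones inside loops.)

li $t5, 1 → $t5=1
li $t1, 2 → $t1=2
and $t5, $t5, 63 → $t5=1&63=1
add $t1, $t1, 1 → $t1=2+1=3
cmp $t1, 6  (cmp 3,6)
blt L1: taken
and $t5, $t5, 63 → $t5=1&63=1
add $t1, $t1, 1 → $t1=3+1=4
cmp $t1, 6  (cmp 4,6)
blt L1: taken
and $t5, $t5, 63 → $t5=1&63=1
add $t1, $t1, 1 → $t1=4+1=5
cmp $t1, 6  (cmp 5,6)
blt L1: taken
and $t5, $t5, 63 → $t5=1&63=1
After step 15: $t1 = 5.

5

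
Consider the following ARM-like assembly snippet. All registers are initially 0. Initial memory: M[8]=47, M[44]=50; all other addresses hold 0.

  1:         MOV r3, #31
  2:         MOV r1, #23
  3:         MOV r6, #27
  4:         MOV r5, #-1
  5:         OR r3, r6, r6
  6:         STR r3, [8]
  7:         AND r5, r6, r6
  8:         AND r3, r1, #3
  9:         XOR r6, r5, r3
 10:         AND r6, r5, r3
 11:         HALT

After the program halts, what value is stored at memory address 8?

27

after MOV r3, #31: r3=31
after MOV r1, #23: r1=23
after MOV r6, #27: r6=27
after MOV r5, #-1: r5=-1
after OR r3, r6, r6: r3=27|27=27
STR r3, [8] → M[8]=27
after AND r5, r6, r6: r5=27&27=27
after AND r3, r1, #3: r3=23&3=3
after XOR r6, r5, r3: r6=27^3=24
after AND r6, r5, r3: r6=27&3=3
halt.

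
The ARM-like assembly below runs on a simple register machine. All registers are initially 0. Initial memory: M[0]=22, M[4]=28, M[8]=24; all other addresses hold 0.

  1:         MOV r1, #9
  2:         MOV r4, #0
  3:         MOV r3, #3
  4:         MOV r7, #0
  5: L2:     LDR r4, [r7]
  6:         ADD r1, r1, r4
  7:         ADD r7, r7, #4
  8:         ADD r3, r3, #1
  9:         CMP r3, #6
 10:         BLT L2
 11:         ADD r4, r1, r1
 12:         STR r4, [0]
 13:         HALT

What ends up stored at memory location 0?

MOV r1, #9 → r1=9
MOV r4, #0 → r4=0
MOV r3, #3 → r3=3
MOV r7, #0 → r7=0
LDR r4, [r7] → r4=M[0]=22
ADD r1, r1, r4 → r1=9+22=31
ADD r7, r7, #4 → r7=0+4=4
ADD r3, r3, #1 → r3=3+1=4
CMP r3, #6  (cmp 4,6)
BLT L2: taken
LDR r4, [r7] → r4=M[4]=28
ADD r1, r1, r4 → r1=31+28=59
ADD r7, r7, #4 → r7=4+4=8
ADD r3, r3, #1 → r3=4+1=5
CMP r3, #6  (cmp 5,6)
BLT L2: taken
LDR r4, [r7] → r4=M[8]=24
ADD r1, r1, r4 → r1=59+24=83
ADD r7, r7, #4 → r7=8+4=12
ADD r3, r3, #1 → r3=5+1=6
CMP r3, #6  (cmp 6,6)
BLT L2: not taken
ADD r4, r1, r1 → r4=83+83=166
STR r4, [0] → M[0]=166
halt.

166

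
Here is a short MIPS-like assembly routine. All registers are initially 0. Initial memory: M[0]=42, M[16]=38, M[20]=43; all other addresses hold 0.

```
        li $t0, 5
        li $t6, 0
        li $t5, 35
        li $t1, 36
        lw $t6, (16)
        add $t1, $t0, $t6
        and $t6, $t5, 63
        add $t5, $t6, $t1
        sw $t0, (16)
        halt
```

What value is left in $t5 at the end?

after li $t0, 5: $t0=5
after li $t6, 0: $t6=0
after li $t5, 35: $t5=35
after li $t1, 36: $t1=36
after lw $t6, (16): $t6=M[16]=38
after add $t1, $t0, $t6: $t1=5+38=43
after and $t6, $t5, 63: $t6=35&63=35
after add $t5, $t6, $t1: $t5=35+43=78
sw $t0, (16) → M[16]=5
halt.

78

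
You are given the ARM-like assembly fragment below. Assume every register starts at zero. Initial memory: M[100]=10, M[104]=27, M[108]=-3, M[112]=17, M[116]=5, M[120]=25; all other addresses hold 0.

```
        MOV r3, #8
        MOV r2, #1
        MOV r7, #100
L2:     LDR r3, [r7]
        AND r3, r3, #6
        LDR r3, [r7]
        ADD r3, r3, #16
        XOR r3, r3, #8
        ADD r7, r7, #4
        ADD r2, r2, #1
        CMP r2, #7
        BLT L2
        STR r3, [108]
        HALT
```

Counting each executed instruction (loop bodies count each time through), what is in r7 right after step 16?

after MOV r3, #8: r3=8
after MOV r2, #1: r2=1
after MOV r7, #100: r7=100
after LDR r3, [r7]: r3=M[100]=10
after AND r3, r3, #6: r3=10&6=2
after LDR r3, [r7]: r3=M[100]=10
after ADD r3, r3, #16: r3=10+16=26
after XOR r3, r3, #8: r3=26^8=18
after ADD r7, r7, #4: r7=100+4=104
after ADD r2, r2, #1: r2=1+1=2
CMP r2, #7  (cmp 2,7)
BLT L2: taken
after LDR r3, [r7]: r3=M[104]=27
after AND r3, r3, #6: r3=27&6=2
after LDR r3, [r7]: r3=M[104]=27
after ADD r3, r3, #16: r3=27+16=43
After step 16: r7 = 104.

104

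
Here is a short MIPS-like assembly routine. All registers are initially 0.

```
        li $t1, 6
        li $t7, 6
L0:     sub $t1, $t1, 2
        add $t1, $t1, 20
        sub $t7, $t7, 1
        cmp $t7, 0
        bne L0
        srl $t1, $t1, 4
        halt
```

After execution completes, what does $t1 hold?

after li $t1, 6: $t1=6
after li $t7, 6: $t7=6
after sub $t1, $t1, 2: $t1=6-2=4
after add $t1, $t1, 20: $t1=4+20=24
after sub $t7, $t7, 1: $t7=6-1=5
cmp $t7, 0  (cmp 5,0)
bne L0: taken
after sub $t1, $t1, 2: $t1=24-2=22
after add $t1, $t1, 20: $t1=22+20=42
after sub $t7, $t7, 1: $t7=5-1=4
cmp $t7, 0  (cmp 4,0)
bne L0: taken
after sub $t1, $t1, 2: $t1=42-2=40
after add $t1, $t1, 20: $t1=40+20=60
after sub $t7, $t7, 1: $t7=4-1=3
cmp $t7, 0  (cmp 3,0)
bne L0: taken
after sub $t1, $t1, 2: $t1=60-2=58
after add $t1, $t1, 20: $t1=58+20=78
after sub $t7, $t7, 1: $t7=3-1=2
cmp $t7, 0  (cmp 2,0)
bne L0: taken
after sub $t1, $t1, 2: $t1=78-2=76
after add $t1, $t1, 20: $t1=76+20=96
after sub $t7, $t7, 1: $t7=2-1=1
cmp $t7, 0  (cmp 1,0)
bne L0: taken
after sub $t1, $t1, 2: $t1=96-2=94
after add $t1, $t1, 20: $t1=94+20=114
after sub $t7, $t7, 1: $t7=1-1=0
cmp $t7, 0  (cmp 0,0)
bne L0: not taken
after srl $t1, $t1, 4: $t1=114>>4=7
halt.

7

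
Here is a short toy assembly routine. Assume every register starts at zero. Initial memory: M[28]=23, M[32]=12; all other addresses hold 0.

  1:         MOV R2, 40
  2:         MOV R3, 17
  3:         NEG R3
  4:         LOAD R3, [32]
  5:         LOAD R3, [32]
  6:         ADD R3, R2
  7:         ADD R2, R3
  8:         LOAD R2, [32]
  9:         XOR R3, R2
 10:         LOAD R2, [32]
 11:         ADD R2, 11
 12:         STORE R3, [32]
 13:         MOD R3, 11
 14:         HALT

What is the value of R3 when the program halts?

1

R2=40
R3=17
R3=-(17)=-17
R3=M[32]=12
R3=M[32]=12
R3=12+40=52
R2=40+52=92
R2=M[32]=12
R3=52^12=56
R2=M[32]=12
R2=12+11=23
STORE R3, [32] → M[32]=56
R3=56%11=1
halt.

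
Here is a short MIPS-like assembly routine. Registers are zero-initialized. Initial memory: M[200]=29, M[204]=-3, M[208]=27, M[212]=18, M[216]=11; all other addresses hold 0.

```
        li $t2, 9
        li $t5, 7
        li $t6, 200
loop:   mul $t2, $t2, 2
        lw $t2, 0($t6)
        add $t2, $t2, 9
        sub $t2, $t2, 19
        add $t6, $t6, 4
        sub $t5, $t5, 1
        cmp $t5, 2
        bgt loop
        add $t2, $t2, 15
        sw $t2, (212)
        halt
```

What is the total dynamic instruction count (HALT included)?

li $t2, 9 → $t2=9
li $t5, 7 → $t5=7
li $t6, 200 → $t6=200
mul $t2, $t2, 2 → $t2=9*2=18
lw $t2, 0($t6) → $t2=M[200]=29
add $t2, $t2, 9 → $t2=29+9=38
sub $t2, $t2, 19 → $t2=38-19=19
add $t6, $t6, 4 → $t6=200+4=204
sub $t5, $t5, 1 → $t5=7-1=6
cmp $t5, 2  (cmp 6,2)
bgt loop: taken
mul $t2, $t2, 2 → $t2=19*2=38
lw $t2, 0($t6) → $t2=M[204]=-3
add $t2, $t2, 9 → $t2=(-3)+9=6
sub $t2, $t2, 19 → $t2=6-19=-13
add $t6, $t6, 4 → $t6=204+4=208
sub $t5, $t5, 1 → $t5=6-1=5
cmp $t5, 2  (cmp 5,2)
bgt loop: taken
mul $t2, $t2, 2 → $t2=(-13)*2=-26
lw $t2, 0($t6) → $t2=M[208]=27
add $t2, $t2, 9 → $t2=27+9=36
sub $t2, $t2, 19 → $t2=36-19=17
add $t6, $t6, 4 → $t6=208+4=212
sub $t5, $t5, 1 → $t5=5-1=4
cmp $t5, 2  (cmp 4,2)
bgt loop: taken
mul $t2, $t2, 2 → $t2=17*2=34
lw $t2, 0($t6) → $t2=M[212]=18
add $t2, $t2, 9 → $t2=18+9=27
sub $t2, $t2, 19 → $t2=27-19=8
add $t6, $t6, 4 → $t6=212+4=216
sub $t5, $t5, 1 → $t5=4-1=3
cmp $t5, 2  (cmp 3,2)
bgt loop: taken
mul $t2, $t2, 2 → $t2=8*2=16
lw $t2, 0($t6) → $t2=M[216]=11
add $t2, $t2, 9 → $t2=11+9=20
sub $t2, $t2, 19 → $t2=20-19=1
add $t6, $t6, 4 → $t6=216+4=220
sub $t5, $t5, 1 → $t5=3-1=2
cmp $t5, 2  (cmp 2,2)
bgt loop: not taken
add $t2, $t2, 15 → $t2=1+15=16
sw $t2, (212) → M[212]=16
halt.
Total executed instructions: 46.

46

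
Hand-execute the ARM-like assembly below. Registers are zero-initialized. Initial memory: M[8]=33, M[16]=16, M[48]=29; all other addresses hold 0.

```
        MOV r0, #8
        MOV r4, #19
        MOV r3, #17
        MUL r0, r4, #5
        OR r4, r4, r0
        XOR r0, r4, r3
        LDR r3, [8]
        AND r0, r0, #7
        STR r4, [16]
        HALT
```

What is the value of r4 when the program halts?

r0=8
r4=19
r3=17
r0=19*5=95
r4=19|95=95
r0=95^17=78
r3=M[8]=33
r0=78&7=6
STR r4, [16] → M[16]=95
halt.

95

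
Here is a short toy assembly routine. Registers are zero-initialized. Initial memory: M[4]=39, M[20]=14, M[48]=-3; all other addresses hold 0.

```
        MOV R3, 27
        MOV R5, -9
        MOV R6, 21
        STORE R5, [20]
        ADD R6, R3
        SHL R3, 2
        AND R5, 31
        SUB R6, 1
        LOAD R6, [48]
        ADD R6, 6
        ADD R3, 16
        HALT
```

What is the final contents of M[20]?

after MOV R3, 27: R3=27
after MOV R5, -9: R5=-9
after MOV R6, 21: R6=21
STORE R5, [20] → M[20]=-9
after ADD R6, R3: R6=21+27=48
after SHL R3, 2: R3=27<<2=108
after AND R5, 31: R5=(-9)&31=23
after SUB R6, 1: R6=48-1=47
after LOAD R6, [48]: R6=M[48]=-3
after ADD R6, 6: R6=(-3)+6=3
after ADD R3, 16: R3=108+16=124
halt.

-9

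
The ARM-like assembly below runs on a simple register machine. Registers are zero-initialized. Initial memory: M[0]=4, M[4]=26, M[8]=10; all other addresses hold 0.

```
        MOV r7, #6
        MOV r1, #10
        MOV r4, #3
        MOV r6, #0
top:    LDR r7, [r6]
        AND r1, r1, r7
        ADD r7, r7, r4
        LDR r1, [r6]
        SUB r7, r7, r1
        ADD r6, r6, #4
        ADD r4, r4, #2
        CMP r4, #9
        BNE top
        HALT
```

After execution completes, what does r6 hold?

12

r7=6
r1=10
r4=3
r6=0
r7=M[0]=4
r1=10&4=0
r7=4+3=7
r1=M[0]=4
r7=7-4=3
r6=0+4=4
r4=3+2=5
CMP r4, #9  (cmp 5,9)
BNE top: taken
r7=M[4]=26
r1=4&26=0
r7=26+5=31
r1=M[4]=26
r7=31-26=5
r6=4+4=8
r4=5+2=7
CMP r4, #9  (cmp 7,9)
BNE top: taken
r7=M[8]=10
r1=26&10=10
r7=10+7=17
r1=M[8]=10
r7=17-10=7
r6=8+4=12
r4=7+2=9
CMP r4, #9  (cmp 9,9)
BNE top: not taken
halt.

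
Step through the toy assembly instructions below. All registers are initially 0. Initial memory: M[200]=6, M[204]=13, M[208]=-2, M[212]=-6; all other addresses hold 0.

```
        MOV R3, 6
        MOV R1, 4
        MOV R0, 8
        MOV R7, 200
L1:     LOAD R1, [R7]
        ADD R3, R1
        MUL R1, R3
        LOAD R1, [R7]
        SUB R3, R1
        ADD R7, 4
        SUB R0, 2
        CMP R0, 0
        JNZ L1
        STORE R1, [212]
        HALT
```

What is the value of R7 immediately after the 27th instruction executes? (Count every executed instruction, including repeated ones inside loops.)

208

R3=6
R1=4
R0=8
R7=200
R1=M[200]=6
R3=6+6=12
R1=6*12=72
R1=M[200]=6
R3=12-6=6
R7=200+4=204
R0=8-2=6
CMP R0, 0  (cmp 6,0)
JNZ L1: taken
R1=M[204]=13
R3=6+13=19
R1=13*19=247
R1=M[204]=13
R3=19-13=6
R7=204+4=208
R0=6-2=4
CMP R0, 0  (cmp 4,0)
JNZ L1: taken
R1=M[208]=-2
R3=6+(-2)=4
R1=(-2)*4=-8
R1=M[208]=-2
R3=4-(-2)=6
After step 27: R7 = 208.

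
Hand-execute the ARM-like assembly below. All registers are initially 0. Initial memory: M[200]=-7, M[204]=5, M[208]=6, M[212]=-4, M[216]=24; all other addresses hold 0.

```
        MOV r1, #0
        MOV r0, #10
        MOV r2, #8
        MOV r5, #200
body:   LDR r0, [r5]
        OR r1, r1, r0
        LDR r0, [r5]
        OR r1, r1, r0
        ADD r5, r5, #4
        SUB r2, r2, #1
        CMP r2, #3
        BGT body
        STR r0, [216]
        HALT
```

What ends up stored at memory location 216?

24

r1=0
r0=10
r2=8
r5=200
r0=M[200]=-7
r1=0|(-7)=-7
r0=M[200]=-7
r1=(-7)|(-7)=-7
r5=200+4=204
r2=8-1=7
CMP r2, #3  (cmp 7,3)
BGT body: taken
r0=M[204]=5
r1=(-7)|5=-3
r0=M[204]=5
r1=(-3)|5=-3
r5=204+4=208
r2=7-1=6
CMP r2, #3  (cmp 6,3)
BGT body: taken
r0=M[208]=6
r1=(-3)|6=-1
r0=M[208]=6
r1=(-1)|6=-1
r5=208+4=212
r2=6-1=5
CMP r2, #3  (cmp 5,3)
BGT body: taken
r0=M[212]=-4
r1=(-1)|(-4)=-1
r0=M[212]=-4
r1=(-1)|(-4)=-1
r5=212+4=216
r2=5-1=4
CMP r2, #3  (cmp 4,3)
BGT body: taken
r0=M[216]=24
r1=(-1)|24=-1
r0=M[216]=24
r1=(-1)|24=-1
r5=216+4=220
r2=4-1=3
CMP r2, #3  (cmp 3,3)
BGT body: not taken
STR r0, [216] → M[216]=24
halt.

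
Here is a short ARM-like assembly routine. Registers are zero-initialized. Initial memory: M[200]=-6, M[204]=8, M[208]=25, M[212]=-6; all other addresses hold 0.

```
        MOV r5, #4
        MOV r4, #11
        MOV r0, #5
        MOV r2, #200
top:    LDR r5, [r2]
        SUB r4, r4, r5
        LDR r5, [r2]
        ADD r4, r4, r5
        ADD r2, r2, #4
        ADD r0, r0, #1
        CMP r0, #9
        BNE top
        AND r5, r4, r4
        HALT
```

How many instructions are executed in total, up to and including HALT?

r5=4
r4=11
r0=5
r2=200
r5=M[200]=-6
r4=11-(-6)=17
r5=M[200]=-6
r4=17+(-6)=11
r2=200+4=204
r0=5+1=6
CMP r0, #9  (cmp 6,9)
BNE top: taken
r5=M[204]=8
r4=11-8=3
r5=M[204]=8
r4=3+8=11
r2=204+4=208
r0=6+1=7
CMP r0, #9  (cmp 7,9)
BNE top: taken
r5=M[208]=25
r4=11-25=-14
r5=M[208]=25
r4=(-14)+25=11
r2=208+4=212
r0=7+1=8
CMP r0, #9  (cmp 8,9)
BNE top: taken
r5=M[212]=-6
r4=11-(-6)=17
r5=M[212]=-6
r4=17+(-6)=11
r2=212+4=216
r0=8+1=9
CMP r0, #9  (cmp 9,9)
BNE top: not taken
r5=11&11=11
halt.
Total executed instructions: 38.

38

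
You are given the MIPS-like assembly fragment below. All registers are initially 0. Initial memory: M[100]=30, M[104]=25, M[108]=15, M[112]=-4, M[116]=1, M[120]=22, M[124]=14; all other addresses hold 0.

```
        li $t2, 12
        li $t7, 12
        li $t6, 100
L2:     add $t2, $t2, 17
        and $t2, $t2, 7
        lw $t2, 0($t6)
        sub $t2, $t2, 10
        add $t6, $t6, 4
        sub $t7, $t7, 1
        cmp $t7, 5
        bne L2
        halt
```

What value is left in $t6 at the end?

after li $t2, 12: $t2=12
after li $t7, 12: $t7=12
after li $t6, 100: $t6=100
after add $t2, $t2, 17: $t2=12+17=29
after and $t2, $t2, 7: $t2=29&7=5
after lw $t2, 0($t6): $t2=M[100]=30
after sub $t2, $t2, 10: $t2=30-10=20
after add $t6, $t6, 4: $t6=100+4=104
after sub $t7, $t7, 1: $t7=12-1=11
cmp $t7, 5  (cmp 11,5)
bne L2: taken
after add $t2, $t2, 17: $t2=20+17=37
after and $t2, $t2, 7: $t2=37&7=5
after lw $t2, 0($t6): $t2=M[104]=25
after sub $t2, $t2, 10: $t2=25-10=15
after add $t6, $t6, 4: $t6=104+4=108
after sub $t7, $t7, 1: $t7=11-1=10
cmp $t7, 5  (cmp 10,5)
bne L2: taken
after add $t2, $t2, 17: $t2=15+17=32
after and $t2, $t2, 7: $t2=32&7=0
after lw $t2, 0($t6): $t2=M[108]=15
after sub $t2, $t2, 10: $t2=15-10=5
after add $t6, $t6, 4: $t6=108+4=112
after sub $t7, $t7, 1: $t7=10-1=9
cmp $t7, 5  (cmp 9,5)
bne L2: taken
after add $t2, $t2, 17: $t2=5+17=22
after and $t2, $t2, 7: $t2=22&7=6
after lw $t2, 0($t6): $t2=M[112]=-4
after sub $t2, $t2, 10: $t2=(-4)-10=-14
after add $t6, $t6, 4: $t6=112+4=116
after sub $t7, $t7, 1: $t7=9-1=8
cmp $t7, 5  (cmp 8,5)
bne L2: taken
after add $t2, $t2, 17: $t2=(-14)+17=3
after and $t2, $t2, 7: $t2=3&7=3
after lw $t2, 0($t6): $t2=M[116]=1
after sub $t2, $t2, 10: $t2=1-10=-9
after add $t6, $t6, 4: $t6=116+4=120
after sub $t7, $t7, 1: $t7=8-1=7
cmp $t7, 5  (cmp 7,5)
bne L2: taken
after add $t2, $t2, 17: $t2=(-9)+17=8
after and $t2, $t2, 7: $t2=8&7=0
after lw $t2, 0($t6): $t2=M[120]=22
after sub $t2, $t2, 10: $t2=22-10=12
after add $t6, $t6, 4: $t6=120+4=124
after sub $t7, $t7, 1: $t7=7-1=6
cmp $t7, 5  (cmp 6,5)
bne L2: taken
after add $t2, $t2, 17: $t2=12+17=29
after and $t2, $t2, 7: $t2=29&7=5
after lw $t2, 0($t6): $t2=M[124]=14
after sub $t2, $t2, 10: $t2=14-10=4
after add $t6, $t6, 4: $t6=124+4=128
after sub $t7, $t7, 1: $t7=6-1=5
cmp $t7, 5  (cmp 5,5)
bne L2: not taken
halt.

128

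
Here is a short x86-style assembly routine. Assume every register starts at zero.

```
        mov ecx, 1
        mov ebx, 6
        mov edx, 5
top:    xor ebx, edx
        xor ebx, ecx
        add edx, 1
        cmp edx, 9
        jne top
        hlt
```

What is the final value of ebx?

mov ecx, 1 → ecx=1
mov ebx, 6 → ebx=6
mov edx, 5 → edx=5
xor ebx, edx → ebx=6^5=3
xor ebx, ecx → ebx=3^1=2
add edx, 1 → edx=5+1=6
cmp edx, 9  (cmp 6,9)
jne top: taken
xor ebx, edx → ebx=2^6=4
xor ebx, ecx → ebx=4^1=5
add edx, 1 → edx=6+1=7
cmp edx, 9  (cmp 7,9)
jne top: taken
xor ebx, edx → ebx=5^7=2
xor ebx, ecx → ebx=2^1=3
add edx, 1 → edx=7+1=8
cmp edx, 9  (cmp 8,9)
jne top: taken
xor ebx, edx → ebx=3^8=11
xor ebx, ecx → ebx=11^1=10
add edx, 1 → edx=8+1=9
cmp edx, 9  (cmp 9,9)
jne top: not taken
halt.

10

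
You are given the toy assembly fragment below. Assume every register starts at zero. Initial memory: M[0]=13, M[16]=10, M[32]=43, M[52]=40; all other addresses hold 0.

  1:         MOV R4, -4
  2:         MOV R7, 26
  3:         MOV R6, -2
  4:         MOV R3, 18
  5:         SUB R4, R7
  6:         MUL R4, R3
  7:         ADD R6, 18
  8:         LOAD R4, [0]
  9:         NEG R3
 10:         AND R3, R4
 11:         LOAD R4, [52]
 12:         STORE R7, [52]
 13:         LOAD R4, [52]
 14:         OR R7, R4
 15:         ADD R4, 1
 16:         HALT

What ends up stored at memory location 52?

26

R4=-4
R7=26
R6=-2
R3=18
R4=(-4)-26=-30
R4=(-30)*18=-540
R6=(-2)+18=16
R4=M[0]=13
R3=-(18)=-18
R3=(-18)&13=12
R4=M[52]=40
STORE R7, [52] → M[52]=26
R4=M[52]=26
R7=26|26=26
R4=26+1=27
halt.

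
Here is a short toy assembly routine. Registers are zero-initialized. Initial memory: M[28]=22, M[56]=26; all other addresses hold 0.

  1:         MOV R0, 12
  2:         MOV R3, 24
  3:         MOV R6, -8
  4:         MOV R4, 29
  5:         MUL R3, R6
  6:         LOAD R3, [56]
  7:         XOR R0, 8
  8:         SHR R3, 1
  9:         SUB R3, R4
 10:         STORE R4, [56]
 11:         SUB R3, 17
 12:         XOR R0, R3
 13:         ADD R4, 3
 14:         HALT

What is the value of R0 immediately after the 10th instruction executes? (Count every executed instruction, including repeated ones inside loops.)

4

after MOV R0, 12: R0=12
after MOV R3, 24: R3=24
after MOV R6, -8: R6=-8
after MOV R4, 29: R4=29
after MUL R3, R6: R3=24*(-8)=-192
after LOAD R3, [56]: R3=M[56]=26
after XOR R0, 8: R0=12^8=4
after SHR R3, 1: R3=26>>1=13
after SUB R3, R4: R3=13-29=-16
STORE R4, [56] → M[56]=29
After step 10: R0 = 4.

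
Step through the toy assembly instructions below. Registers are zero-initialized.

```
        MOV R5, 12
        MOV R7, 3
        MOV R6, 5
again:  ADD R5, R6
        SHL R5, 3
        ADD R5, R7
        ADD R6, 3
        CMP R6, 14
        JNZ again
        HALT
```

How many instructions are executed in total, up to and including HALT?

22

R5=12
R7=3
R6=5
R5=12+5=17
R5=17<<3=136
R5=136+3=139
R6=5+3=8
CMP R6, 14  (cmp 8,14)
JNZ again: taken
R5=139+8=147
R5=147<<3=1176
R5=1176+3=1179
R6=8+3=11
CMP R6, 14  (cmp 11,14)
JNZ again: taken
R5=1179+11=1190
R5=1190<<3=9520
R5=9520+3=9523
R6=11+3=14
CMP R6, 14  (cmp 14,14)
JNZ again: not taken
halt.
Total executed instructions: 22.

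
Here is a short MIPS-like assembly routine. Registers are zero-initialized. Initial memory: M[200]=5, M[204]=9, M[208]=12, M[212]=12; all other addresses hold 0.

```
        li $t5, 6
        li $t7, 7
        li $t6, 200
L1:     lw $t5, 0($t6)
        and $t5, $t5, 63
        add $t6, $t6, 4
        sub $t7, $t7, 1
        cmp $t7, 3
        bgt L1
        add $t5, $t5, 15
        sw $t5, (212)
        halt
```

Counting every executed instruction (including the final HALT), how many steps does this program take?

30

after li $t5, 6: $t5=6
after li $t7, 7: $t7=7
after li $t6, 200: $t6=200
after lw $t5, 0($t6): $t5=M[200]=5
after and $t5, $t5, 63: $t5=5&63=5
after add $t6, $t6, 4: $t6=200+4=204
after sub $t7, $t7, 1: $t7=7-1=6
cmp $t7, 3  (cmp 6,3)
bgt L1: taken
after lw $t5, 0($t6): $t5=M[204]=9
after and $t5, $t5, 63: $t5=9&63=9
after add $t6, $t6, 4: $t6=204+4=208
after sub $t7, $t7, 1: $t7=6-1=5
cmp $t7, 3  (cmp 5,3)
bgt L1: taken
after lw $t5, 0($t6): $t5=M[208]=12
after and $t5, $t5, 63: $t5=12&63=12
after add $t6, $t6, 4: $t6=208+4=212
after sub $t7, $t7, 1: $t7=5-1=4
cmp $t7, 3  (cmp 4,3)
bgt L1: taken
after lw $t5, 0($t6): $t5=M[212]=12
after and $t5, $t5, 63: $t5=12&63=12
after add $t6, $t6, 4: $t6=212+4=216
after sub $t7, $t7, 1: $t7=4-1=3
cmp $t7, 3  (cmp 3,3)
bgt L1: not taken
after add $t5, $t5, 15: $t5=12+15=27
sw $t5, (212) → M[212]=27
halt.
Total executed instructions: 30.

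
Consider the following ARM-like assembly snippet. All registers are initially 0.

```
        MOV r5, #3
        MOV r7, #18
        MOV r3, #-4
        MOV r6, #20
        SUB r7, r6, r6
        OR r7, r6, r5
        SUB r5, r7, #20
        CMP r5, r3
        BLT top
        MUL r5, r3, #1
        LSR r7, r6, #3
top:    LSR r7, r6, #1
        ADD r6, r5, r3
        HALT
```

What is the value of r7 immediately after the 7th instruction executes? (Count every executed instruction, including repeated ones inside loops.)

23

MOV r5, #3 → r5=3
MOV r7, #18 → r7=18
MOV r3, #-4 → r3=-4
MOV r6, #20 → r6=20
SUB r7, r6, r6 → r7=20-20=0
OR r7, r6, r5 → r7=20|3=23
SUB r5, r7, #20 → r5=23-20=3
After step 7: r7 = 23.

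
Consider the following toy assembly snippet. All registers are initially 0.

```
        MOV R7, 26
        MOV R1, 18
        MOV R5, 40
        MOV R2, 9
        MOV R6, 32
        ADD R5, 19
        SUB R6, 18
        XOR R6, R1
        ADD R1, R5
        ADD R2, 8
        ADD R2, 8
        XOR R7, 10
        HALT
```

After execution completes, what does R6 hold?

28

after MOV R7, 26: R7=26
after MOV R1, 18: R1=18
after MOV R5, 40: R5=40
after MOV R2, 9: R2=9
after MOV R6, 32: R6=32
after ADD R5, 19: R5=40+19=59
after SUB R6, 18: R6=32-18=14
after XOR R6, R1: R6=14^18=28
after ADD R1, R5: R1=18+59=77
after ADD R2, 8: R2=9+8=17
after ADD R2, 8: R2=17+8=25
after XOR R7, 10: R7=26^10=16
halt.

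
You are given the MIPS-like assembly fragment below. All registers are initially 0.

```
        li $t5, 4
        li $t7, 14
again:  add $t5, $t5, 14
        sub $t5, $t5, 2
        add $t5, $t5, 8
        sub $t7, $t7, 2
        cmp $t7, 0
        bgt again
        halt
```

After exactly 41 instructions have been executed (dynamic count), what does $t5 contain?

$t5=4
$t7=14
$t5=4+14=18
$t5=18-2=16
$t5=16+8=24
$t7=14-2=12
cmp $t7, 0  (cmp 12,0)
bgt again: taken
$t5=24+14=38
$t5=38-2=36
$t5=36+8=44
$t7=12-2=10
cmp $t7, 0  (cmp 10,0)
bgt again: taken
$t5=44+14=58
$t5=58-2=56
$t5=56+8=64
$t7=10-2=8
cmp $t7, 0  (cmp 8,0)
bgt again: taken
$t5=64+14=78
$t5=78-2=76
$t5=76+8=84
$t7=8-2=6
cmp $t7, 0  (cmp 6,0)
bgt again: taken
$t5=84+14=98
$t5=98-2=96
$t5=96+8=104
$t7=6-2=4
cmp $t7, 0  (cmp 4,0)
bgt again: taken
$t5=104+14=118
$t5=118-2=116
$t5=116+8=124
$t7=4-2=2
cmp $t7, 0  (cmp 2,0)
bgt again: taken
$t5=124+14=138
$t5=138-2=136
$t5=136+8=144
After step 41: $t5 = 144.

144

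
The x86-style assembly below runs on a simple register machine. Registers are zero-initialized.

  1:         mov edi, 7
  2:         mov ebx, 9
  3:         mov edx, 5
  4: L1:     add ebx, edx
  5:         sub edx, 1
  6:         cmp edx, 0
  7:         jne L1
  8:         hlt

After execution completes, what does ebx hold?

edi=7
ebx=9
edx=5
ebx=9+5=14
edx=5-1=4
cmp edx, 0  (cmp 4,0)
jne L1: taken
ebx=14+4=18
edx=4-1=3
cmp edx, 0  (cmp 3,0)
jne L1: taken
ebx=18+3=21
edx=3-1=2
cmp edx, 0  (cmp 2,0)
jne L1: taken
ebx=21+2=23
edx=2-1=1
cmp edx, 0  (cmp 1,0)
jne L1: taken
ebx=23+1=24
edx=1-1=0
cmp edx, 0  (cmp 0,0)
jne L1: not taken
halt.

24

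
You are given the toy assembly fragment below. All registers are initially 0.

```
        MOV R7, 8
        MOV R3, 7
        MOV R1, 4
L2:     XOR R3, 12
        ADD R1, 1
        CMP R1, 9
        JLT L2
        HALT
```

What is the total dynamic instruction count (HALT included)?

MOV R7, 8 → R7=8
MOV R3, 7 → R3=7
MOV R1, 4 → R1=4
XOR R3, 12 → R3=7^12=11
ADD R1, 1 → R1=4+1=5
CMP R1, 9  (cmp 5,9)
JLT L2: taken
XOR R3, 12 → R3=11^12=7
ADD R1, 1 → R1=5+1=6
CMP R1, 9  (cmp 6,9)
JLT L2: taken
XOR R3, 12 → R3=7^12=11
ADD R1, 1 → R1=6+1=7
CMP R1, 9  (cmp 7,9)
JLT L2: taken
XOR R3, 12 → R3=11^12=7
ADD R1, 1 → R1=7+1=8
CMP R1, 9  (cmp 8,9)
JLT L2: taken
XOR R3, 12 → R3=7^12=11
ADD R1, 1 → R1=8+1=9
CMP R1, 9  (cmp 9,9)
JLT L2: not taken
halt.
Total executed instructions: 24.

24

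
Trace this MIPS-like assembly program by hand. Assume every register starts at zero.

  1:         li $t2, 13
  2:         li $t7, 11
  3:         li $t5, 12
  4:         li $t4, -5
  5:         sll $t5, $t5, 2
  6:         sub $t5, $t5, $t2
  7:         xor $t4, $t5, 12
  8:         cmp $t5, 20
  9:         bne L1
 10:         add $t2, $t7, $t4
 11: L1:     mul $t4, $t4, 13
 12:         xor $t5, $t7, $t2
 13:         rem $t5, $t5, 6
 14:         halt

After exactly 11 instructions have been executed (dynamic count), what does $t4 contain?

li $t2, 13 → $t2=13
li $t7, 11 → $t7=11
li $t5, 12 → $t5=12
li $t4, -5 → $t4=-5
sll $t5, $t5, 2 → $t5=12<<2=48
sub $t5, $t5, $t2 → $t5=48-13=35
xor $t4, $t5, 12 → $t4=35^12=47
cmp $t5, 20  (cmp 35,20)
bne L1: taken
mul $t4, $t4, 13 → $t4=47*13=611
xor $t5, $t7, $t2 → $t5=11^13=6
After step 11: $t4 = 611.

611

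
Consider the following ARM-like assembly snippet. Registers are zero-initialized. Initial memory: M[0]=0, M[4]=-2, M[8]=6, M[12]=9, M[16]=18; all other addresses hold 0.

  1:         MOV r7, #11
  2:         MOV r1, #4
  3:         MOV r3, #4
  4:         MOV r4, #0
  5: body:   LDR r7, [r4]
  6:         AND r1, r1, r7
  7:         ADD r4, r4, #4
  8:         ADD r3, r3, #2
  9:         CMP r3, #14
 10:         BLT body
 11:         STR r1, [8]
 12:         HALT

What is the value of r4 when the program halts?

20

r7=11
r1=4
r3=4
r4=0
r7=M[0]=0
r1=4&0=0
r4=0+4=4
r3=4+2=6
CMP r3, #14  (cmp 6,14)
BLT body: taken
r7=M[4]=-2
r1=0&(-2)=0
r4=4+4=8
r3=6+2=8
CMP r3, #14  (cmp 8,14)
BLT body: taken
r7=M[8]=6
r1=0&6=0
r4=8+4=12
r3=8+2=10
CMP r3, #14  (cmp 10,14)
BLT body: taken
r7=M[12]=9
r1=0&9=0
r4=12+4=16
r3=10+2=12
CMP r3, #14  (cmp 12,14)
BLT body: taken
r7=M[16]=18
r1=0&18=0
r4=16+4=20
r3=12+2=14
CMP r3, #14  (cmp 14,14)
BLT body: not taken
STR r1, [8] → M[8]=0
halt.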